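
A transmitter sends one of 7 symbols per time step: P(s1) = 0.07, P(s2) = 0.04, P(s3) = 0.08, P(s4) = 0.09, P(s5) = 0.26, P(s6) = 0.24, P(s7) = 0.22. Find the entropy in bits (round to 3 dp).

2.538 bits

H = −Σ pᵢ log₂ pᵢ.
−0.07·log₂(0.07) = 0.2686
−0.04·log₂(0.04) = 0.1858
−0.08·log₂(0.08) = 0.2915
−0.09·log₂(0.09) = 0.3127
−0.26·log₂(0.26) = 0.5053
−0.24·log₂(0.24) = 0.4941
−0.22·log₂(0.22) = 0.4806
Sum ≈ 2.5385 → 2.538 bits.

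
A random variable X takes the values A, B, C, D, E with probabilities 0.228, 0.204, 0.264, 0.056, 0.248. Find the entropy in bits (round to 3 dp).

H = −Σ pᵢ log₂ pᵢ.
−0.228·log₂(0.228) = 0.4863
−0.204·log₂(0.204) = 0.4678
−0.264·log₂(0.264) = 0.5072
−0.056·log₂(0.056) = 0.2329
−0.248·log₂(0.248) = 0.4989
Sum ≈ 2.1931 → 2.193 bits.

2.193 bits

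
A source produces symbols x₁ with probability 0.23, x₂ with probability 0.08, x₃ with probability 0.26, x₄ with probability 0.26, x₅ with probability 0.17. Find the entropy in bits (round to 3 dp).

2.224 bits

H = −Σ pᵢ log₂ pᵢ.
−0.23·log₂(0.23) = 0.4877
−0.08·log₂(0.08) = 0.2915
−0.26·log₂(0.26) = 0.5053
−0.26·log₂(0.26) = 0.5053
−0.17·log₂(0.17) = 0.4346
Sum ≈ 2.2243 → 2.224 bits.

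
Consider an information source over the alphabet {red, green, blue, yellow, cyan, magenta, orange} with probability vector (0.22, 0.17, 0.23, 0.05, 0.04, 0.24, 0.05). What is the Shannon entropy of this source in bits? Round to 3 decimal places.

H = −Σ pᵢ log₂ pᵢ.
−0.22·log₂(0.22) = 0.4806
−0.17·log₂(0.17) = 0.4346
−0.23·log₂(0.23) = 0.4877
−0.05·log₂(0.05) = 0.2161
−0.04·log₂(0.04) = 0.1858
−0.24·log₂(0.24) = 0.4941
−0.05·log₂(0.05) = 0.2161
Sum ≈ 2.5149 → 2.515 bits.

2.515 bits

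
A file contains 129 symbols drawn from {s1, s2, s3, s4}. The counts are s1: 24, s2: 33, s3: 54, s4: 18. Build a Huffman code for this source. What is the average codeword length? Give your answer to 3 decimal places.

Probabilities are the counts divided by 129.
Repeatedly combine the two least-probable nodes; the expected code length is the sum of the merged weights.
merge 6/43 + 8/43 → 14/43
merge 11/43 + 14/43 → 25/43
merge 18/43 + 25/43 → 1
L = 14/43 + 25/43 + 1 = 82/43 ≈ 1.907 bits/symbol.

1.907 bits/symbol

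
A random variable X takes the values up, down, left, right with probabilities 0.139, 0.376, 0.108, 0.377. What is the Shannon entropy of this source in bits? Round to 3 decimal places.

1.804 bits

H = −Σ pᵢ log₂ pᵢ.
−0.139·log₂(0.139) = 0.3957
−0.376·log₂(0.376) = 0.5306
−0.108·log₂(0.108) = 0.3468
−0.377·log₂(0.377) = 0.5306
Sum ≈ 1.8037 → 1.804 bits.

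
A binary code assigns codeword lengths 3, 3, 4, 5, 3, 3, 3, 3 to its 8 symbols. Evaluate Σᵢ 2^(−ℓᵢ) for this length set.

With common denominator 2^5 = 32: Σ 2^(−ℓᵢ) = 4/32 + 4/32 + 2/32 + 1/32 + 4/32 + 4/32 + 4/32 + 4/32 = 27/32 = 0.84375.

0.84375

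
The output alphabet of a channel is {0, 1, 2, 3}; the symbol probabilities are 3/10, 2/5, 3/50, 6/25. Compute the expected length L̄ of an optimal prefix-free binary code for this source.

1.9 bits/symbol

Repeatedly combine the two least-probable nodes; the expected code length is the sum of the merged weights.
merge 3/50 + 6/25 → 3/10
merge 3/10 + 3/10 → 3/5
merge 2/5 + 3/5 → 1
L = 3/10 + 3/5 + 1 = 19/10 = 1.9 bits/symbol.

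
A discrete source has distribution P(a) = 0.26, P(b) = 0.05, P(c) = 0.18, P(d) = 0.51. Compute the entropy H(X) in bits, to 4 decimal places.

H = −Σ pᵢ log₂ pᵢ.
−0.26·log₂(0.26) = 0.5053
−0.05·log₂(0.05) = 0.2161
−0.18·log₂(0.18) = 0.4453
−0.51·log₂(0.51) = 0.4954
Sum ≈ 1.6621 → 1.6621 bits.

1.6621 bits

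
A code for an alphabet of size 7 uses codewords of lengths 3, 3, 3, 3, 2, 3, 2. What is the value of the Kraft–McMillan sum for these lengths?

With common denominator 2^3 = 8: Σ 2^(−ℓᵢ) = 1/8 + 1/8 + 1/8 + 1/8 + 2/8 + 1/8 + 2/8 = 9/8 = 1.125.

1.125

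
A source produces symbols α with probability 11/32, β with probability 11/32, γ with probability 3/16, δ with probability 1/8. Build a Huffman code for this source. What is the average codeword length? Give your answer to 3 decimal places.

1.969 bits/symbol

Repeatedly combine the two least-probable nodes; the expected code length is the sum of the merged weights.
merge 1/8 + 3/16 → 5/16
merge 5/16 + 11/32 → 21/32
merge 11/32 + 21/32 → 1
L = 5/16 + 21/32 + 1 = 63/32 ≈ 1.969 bits/symbol.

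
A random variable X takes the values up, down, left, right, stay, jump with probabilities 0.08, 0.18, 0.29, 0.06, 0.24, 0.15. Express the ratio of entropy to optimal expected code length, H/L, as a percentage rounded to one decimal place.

98.9%

Entropy H = −Σ p log₂ p ≈ 2.4029 bits.
Huffman merges: 3/50+2/25→7/50; 7/50+3/20→29/100; 9/50+6/25→21/50; 29/100+29/100→29/50; 21/50+29/50→1. L = 243/100 ≈ 2.4300.
Efficiency = H/L = 2.4029/2.4300 = 98.9%.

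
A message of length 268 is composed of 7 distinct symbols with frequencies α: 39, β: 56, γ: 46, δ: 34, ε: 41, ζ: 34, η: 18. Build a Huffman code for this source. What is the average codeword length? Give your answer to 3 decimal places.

2.791 bits/symbol

Probabilities are the counts divided by 268.
Repeatedly combine the two least-probable nodes; the expected code length is the sum of the merged weights.
merge 9/134 + 17/134 → 13/67
merge 17/134 + 39/268 → 73/268
merge 41/268 + 23/134 → 87/268
merge 13/67 + 14/67 → 27/67
merge 73/268 + 87/268 → 40/67
merge 27/67 + 40/67 → 1
L = 13/67 + 73/268 + 87/268 + 27/67 + 40/67 + 1 = 187/67 ≈ 2.791 bits/symbol.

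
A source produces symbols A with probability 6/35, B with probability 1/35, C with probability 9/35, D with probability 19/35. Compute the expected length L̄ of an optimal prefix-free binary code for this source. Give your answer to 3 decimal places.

1.657 bits/symbol

Repeatedly combine the two least-probable nodes; the expected code length is the sum of the merged weights.
merge 1/35 + 6/35 → 1/5
merge 1/5 + 9/35 → 16/35
merge 16/35 + 19/35 → 1
L = 1/5 + 16/35 + 1 = 58/35 ≈ 1.657 bits/symbol.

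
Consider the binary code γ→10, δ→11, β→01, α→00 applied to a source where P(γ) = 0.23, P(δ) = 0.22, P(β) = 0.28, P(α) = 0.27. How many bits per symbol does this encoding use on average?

L̄ = Σ pᵢ·ℓᵢ = 0.23·2 + 0.22·2 + 0.28·2 + 0.27·2 = 2 bits/symbol.

2 bits/symbol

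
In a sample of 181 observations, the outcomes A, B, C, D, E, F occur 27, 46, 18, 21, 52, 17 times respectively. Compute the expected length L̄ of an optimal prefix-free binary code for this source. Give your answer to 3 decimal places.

2.459 bits/symbol

Probabilities are the counts divided by 181.
Repeatedly combine the two least-probable nodes; the expected code length is the sum of the merged weights.
merge 17/181 + 18/181 → 35/181
merge 21/181 + 27/181 → 48/181
merge 35/181 + 46/181 → 81/181
merge 48/181 + 52/181 → 100/181
merge 81/181 + 100/181 → 1
L = 35/181 + 48/181 + 81/181 + 100/181 + 1 = 445/181 ≈ 2.459 bits/symbol.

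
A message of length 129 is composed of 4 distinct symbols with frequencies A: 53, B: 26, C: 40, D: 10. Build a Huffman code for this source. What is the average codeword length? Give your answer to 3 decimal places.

Probabilities are the counts divided by 129.
Repeatedly combine the two least-probable nodes; the expected code length is the sum of the merged weights.
merge 10/129 + 26/129 → 12/43
merge 12/43 + 40/129 → 76/129
merge 53/129 + 76/129 → 1
L = 12/43 + 76/129 + 1 = 241/129 ≈ 1.868 bits/symbol.

1.868 bits/symbol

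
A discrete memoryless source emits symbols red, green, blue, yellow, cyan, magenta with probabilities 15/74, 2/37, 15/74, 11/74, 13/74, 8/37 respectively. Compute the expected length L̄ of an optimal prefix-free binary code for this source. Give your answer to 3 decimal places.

2.581 bits/symbol

Repeatedly combine the two least-probable nodes; the expected code length is the sum of the merged weights.
merge 2/37 + 11/74 → 15/74
merge 13/74 + 15/74 → 14/37
merge 15/74 + 15/74 → 15/37
merge 8/37 + 14/37 → 22/37
merge 15/37 + 22/37 → 1
L = 15/74 + 14/37 + 15/37 + 22/37 + 1 = 191/74 ≈ 2.581 bits/symbol.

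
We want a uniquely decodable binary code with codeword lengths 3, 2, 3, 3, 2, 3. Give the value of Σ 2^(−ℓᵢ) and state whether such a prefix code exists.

1; yes

With common denominator 2^3 = 8: Σ 2^(−ℓᵢ) = 1/8 + 2/8 + 1/8 + 1/8 + 2/8 + 1/8 = 8/8 = 1.
Kraft's inequality requires Σ ≤ 1; here Σ = 1 ≤ 1, so such a prefix code exists.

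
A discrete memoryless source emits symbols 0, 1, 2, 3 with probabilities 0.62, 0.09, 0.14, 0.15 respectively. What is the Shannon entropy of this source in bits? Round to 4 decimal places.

H = −Σ pᵢ log₂ pᵢ.
−0.62·log₂(0.62) = 0.4276
−0.09·log₂(0.09) = 0.3127
−0.14·log₂(0.14) = 0.3971
−0.15·log₂(0.15) = 0.4105
Sum ≈ 1.5479 → 1.5479 bits.

1.5479 bits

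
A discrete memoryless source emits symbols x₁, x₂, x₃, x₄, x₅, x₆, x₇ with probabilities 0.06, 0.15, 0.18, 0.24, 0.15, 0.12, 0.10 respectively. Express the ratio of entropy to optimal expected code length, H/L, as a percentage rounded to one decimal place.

Entropy H = −Σ p log₂ p ≈ 2.7033 bits.
Huffman merges: 3/50+1/10→4/25; 3/25+3/20→27/100; 3/20+4/25→31/100; 9/50+6/25→21/50; 27/100+31/100→29/50; 21/50+29/50→1. L = 137/50 ≈ 2.7400.
Efficiency = H/L = 2.7033/2.7400 = 98.7%.

98.7%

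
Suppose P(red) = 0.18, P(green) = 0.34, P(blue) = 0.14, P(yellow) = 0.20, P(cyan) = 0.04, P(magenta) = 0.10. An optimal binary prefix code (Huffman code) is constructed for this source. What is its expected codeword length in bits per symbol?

2.42 bits/symbol

Repeatedly combine the two least-probable nodes; the expected code length is the sum of the merged weights.
merge 1/25 + 1/10 → 7/50
merge 7/50 + 7/50 → 7/25
merge 9/50 + 1/5 → 19/50
merge 7/25 + 17/50 → 31/50
merge 19/50 + 31/50 → 1
L = 7/50 + 7/25 + 19/50 + 31/50 + 1 = 121/50 = 2.42 bits/symbol.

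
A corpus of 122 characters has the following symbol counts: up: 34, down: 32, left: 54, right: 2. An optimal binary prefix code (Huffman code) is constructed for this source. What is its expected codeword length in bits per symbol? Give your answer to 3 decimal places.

Probabilities are the counts divided by 122.
Repeatedly combine the two least-probable nodes; the expected code length is the sum of the merged weights.
merge 1/61 + 16/61 → 17/61
merge 17/61 + 17/61 → 34/61
merge 27/61 + 34/61 → 1
L = 17/61 + 34/61 + 1 = 112/61 ≈ 1.836 bits/symbol.

1.836 bits/symbol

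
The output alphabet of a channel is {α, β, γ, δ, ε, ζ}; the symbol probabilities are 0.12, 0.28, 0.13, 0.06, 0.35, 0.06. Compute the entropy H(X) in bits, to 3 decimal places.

2.281 bits

H = −Σ pᵢ log₂ pᵢ.
−0.12·log₂(0.12) = 0.3671
−0.28·log₂(0.28) = 0.5142
−0.13·log₂(0.13) = 0.3826
−0.06·log₂(0.06) = 0.2435
−0.35·log₂(0.35) = 0.5301
−0.06·log₂(0.06) = 0.2435
Sum ≈ 2.2811 → 2.281 bits.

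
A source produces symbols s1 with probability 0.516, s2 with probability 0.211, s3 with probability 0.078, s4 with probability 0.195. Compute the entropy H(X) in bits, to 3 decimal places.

H = −Σ pᵢ log₂ pᵢ.
−0.516·log₂(0.516) = 0.4926
−0.211·log₂(0.211) = 0.4736
−0.078·log₂(0.078) = 0.2871
−0.195·log₂(0.195) = 0.4599
Sum ≈ 1.7131 → 1.713 bits.

1.713 bits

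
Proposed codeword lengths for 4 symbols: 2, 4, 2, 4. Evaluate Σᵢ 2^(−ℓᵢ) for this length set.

0.625

With common denominator 2^4 = 16: Σ 2^(−ℓᵢ) = 4/16 + 1/16 + 4/16 + 1/16 = 10/16 = 0.625.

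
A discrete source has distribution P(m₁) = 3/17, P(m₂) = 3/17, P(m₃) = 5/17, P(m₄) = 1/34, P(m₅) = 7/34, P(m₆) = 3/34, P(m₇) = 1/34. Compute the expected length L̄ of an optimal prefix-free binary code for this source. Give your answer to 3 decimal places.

Repeatedly combine the two least-probable nodes; the expected code length is the sum of the merged weights.
merge 1/34 + 1/34 → 1/17
merge 1/17 + 3/34 → 5/34
merge 5/34 + 3/17 → 11/34
merge 3/17 + 7/34 → 13/34
merge 5/17 + 11/34 → 21/34
merge 13/34 + 21/34 → 1
L = 1/17 + 5/34 + 11/34 + 13/34 + 21/34 + 1 = 43/17 ≈ 2.529 bits/symbol.

2.529 bits/symbol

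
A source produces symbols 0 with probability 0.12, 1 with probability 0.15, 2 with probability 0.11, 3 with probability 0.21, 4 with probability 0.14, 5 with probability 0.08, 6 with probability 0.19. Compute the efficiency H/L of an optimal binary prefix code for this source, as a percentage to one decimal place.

98.4%

Entropy H = −Σ p log₂ p ≈ 2.7446 bits.
Huffman merges: 2/25+11/100→19/100; 3/25+7/50→13/50; 3/20+19/100→17/50; 19/100+21/100→2/5; 13/50+17/50→3/5; 2/5+3/5→1. L = 279/100 ≈ 2.7900.
Efficiency = H/L = 2.7446/2.7900 = 98.4%.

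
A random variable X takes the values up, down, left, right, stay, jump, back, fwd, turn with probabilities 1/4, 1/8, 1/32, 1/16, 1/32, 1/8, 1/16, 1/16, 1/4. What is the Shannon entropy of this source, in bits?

2.8125 bits

Each probability is a power of 1/2, so log₂(1/p) is an integer.
H = Σ p·log₂(1/p) = 1/4·2 + 1/8·3 + 1/32·5 + 1/16·4 + 1/32·5 + 1/8·3 + 1/16·4 + 1/16·4 + 1/4·2 = 2.8125 bits.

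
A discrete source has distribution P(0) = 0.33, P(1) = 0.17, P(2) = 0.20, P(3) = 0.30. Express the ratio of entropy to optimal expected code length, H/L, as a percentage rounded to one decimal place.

Entropy H = −Σ p log₂ p ≈ 1.9479 bits.
Huffman merges: 17/100+1/5→37/100; 3/10+33/100→63/100; 37/100+63/100→1. L = 2 ≈ 2.0000.
Efficiency = H/L = 1.9479/2.0000 = 97.4%.

97.4%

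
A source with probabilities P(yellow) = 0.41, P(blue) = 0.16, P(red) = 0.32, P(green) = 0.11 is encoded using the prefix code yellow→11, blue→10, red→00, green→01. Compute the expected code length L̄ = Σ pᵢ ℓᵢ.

2 bits/symbol

L̄ = Σ pᵢ·ℓᵢ = 0.41·2 + 0.16·2 + 0.32·2 + 0.11·2 = 2 bits/symbol.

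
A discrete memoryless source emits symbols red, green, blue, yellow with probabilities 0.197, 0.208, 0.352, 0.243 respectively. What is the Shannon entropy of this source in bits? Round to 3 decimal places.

1.959 bits

H = −Σ pᵢ log₂ pᵢ.
−0.197·log₂(0.197) = 0.4617
−0.208·log₂(0.208) = 0.4712
−0.352·log₂(0.352) = 0.5302
−0.243·log₂(0.243) = 0.4960
Sum ≈ 1.9591 → 1.959 bits.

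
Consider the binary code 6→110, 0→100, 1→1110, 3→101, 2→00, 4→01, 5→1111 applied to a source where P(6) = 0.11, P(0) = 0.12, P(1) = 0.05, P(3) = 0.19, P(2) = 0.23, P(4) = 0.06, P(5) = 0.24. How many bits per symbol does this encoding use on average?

L̄ = Σ pᵢ·ℓᵢ = 0.11·3 + 0.12·3 + 0.05·4 + 0.19·3 + 0.23·2 + 0.06·2 + 0.24·4 = 3 bits/symbol.

3 bits/symbol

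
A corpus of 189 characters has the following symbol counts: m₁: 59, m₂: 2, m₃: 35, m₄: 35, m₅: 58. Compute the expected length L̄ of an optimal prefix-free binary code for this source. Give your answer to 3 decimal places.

Probabilities are the counts divided by 189.
Repeatedly combine the two least-probable nodes; the expected code length is the sum of the merged weights.
merge 2/189 + 5/27 → 37/189
merge 5/27 + 37/189 → 8/21
merge 58/189 + 59/189 → 13/21
merge 8/21 + 13/21 → 1
L = 37/189 + 8/21 + 13/21 + 1 = 415/189 ≈ 2.196 bits/symbol.

2.196 bits/symbol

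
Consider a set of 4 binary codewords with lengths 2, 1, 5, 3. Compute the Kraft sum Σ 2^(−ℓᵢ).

0.90625

With common denominator 2^5 = 32: Σ 2^(−ℓᵢ) = 8/32 + 16/32 + 1/32 + 4/32 = 29/32 = 0.90625.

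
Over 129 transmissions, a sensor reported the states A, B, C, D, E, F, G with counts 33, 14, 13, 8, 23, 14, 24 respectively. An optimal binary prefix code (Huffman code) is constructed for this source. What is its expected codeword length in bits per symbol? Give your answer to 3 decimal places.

Probabilities are the counts divided by 129.
Repeatedly combine the two least-probable nodes; the expected code length is the sum of the merged weights.
merge 8/129 + 13/129 → 7/43
merge 14/129 + 14/129 → 28/129
merge 7/43 + 23/129 → 44/129
merge 8/43 + 28/129 → 52/129
merge 11/43 + 44/129 → 77/129
merge 52/129 + 77/129 → 1
L = 7/43 + 28/129 + 44/129 + 52/129 + 77/129 + 1 = 117/43 ≈ 2.721 bits/symbol.

2.721 bits/symbol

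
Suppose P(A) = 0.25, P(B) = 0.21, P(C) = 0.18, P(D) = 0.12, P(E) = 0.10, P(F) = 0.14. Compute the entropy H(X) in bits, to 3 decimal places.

H = −Σ pᵢ log₂ pᵢ.
−0.25·log₂(0.25) = 0.5000
−0.21·log₂(0.21) = 0.4728
−0.18·log₂(0.18) = 0.4453
−0.12·log₂(0.12) = 0.3671
−0.10·log₂(0.10) = 0.3322
−0.14·log₂(0.14) = 0.3971
Sum ≈ 2.5145 → 2.515 bits.

2.515 bits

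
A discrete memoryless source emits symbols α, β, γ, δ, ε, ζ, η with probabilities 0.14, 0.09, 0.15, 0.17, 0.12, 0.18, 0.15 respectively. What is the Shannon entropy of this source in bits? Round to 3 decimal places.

H = −Σ pᵢ log₂ pᵢ.
−0.14·log₂(0.14) = 0.3971
−0.09·log₂(0.09) = 0.3127
−0.15·log₂(0.15) = 0.4105
−0.17·log₂(0.17) = 0.4346
−0.12·log₂(0.12) = 0.3671
−0.18·log₂(0.18) = 0.4453
−0.15·log₂(0.15) = 0.4105
Sum ≈ 2.7778 → 2.778 bits.

2.778 bits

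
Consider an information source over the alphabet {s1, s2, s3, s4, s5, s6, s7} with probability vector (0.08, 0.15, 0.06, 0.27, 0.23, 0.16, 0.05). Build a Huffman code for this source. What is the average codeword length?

Repeatedly combine the two least-probable nodes; the expected code length is the sum of the merged weights.
merge 1/20 + 3/50 → 11/100
merge 2/25 + 11/100 → 19/100
merge 3/20 + 4/25 → 31/100
merge 19/100 + 23/100 → 21/50
merge 27/100 + 31/100 → 29/50
merge 21/50 + 29/50 → 1
L = 11/100 + 19/100 + 31/100 + 21/50 + 29/50 + 1 = 261/100 = 2.61 bits/symbol.

2.61 bits/symbol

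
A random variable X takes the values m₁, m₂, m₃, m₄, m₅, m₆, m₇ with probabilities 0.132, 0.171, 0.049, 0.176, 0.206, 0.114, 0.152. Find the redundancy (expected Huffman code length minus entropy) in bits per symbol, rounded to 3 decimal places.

0.066 bits

Entropy H = −Σ p log₂ p ≈ 2.7154 bits.
Huffman merges: 49/1000+57/500→163/1000; 33/250+19/125→71/250; 163/1000+171/1000→167/500; 22/125+103/500→191/500; 71/250+167/500→309/500; 191/500+309/500→1. L = 2781/1000 ≈ 2.7810.
L − H = 2.7810 − 2.7154 = 0.066 bits.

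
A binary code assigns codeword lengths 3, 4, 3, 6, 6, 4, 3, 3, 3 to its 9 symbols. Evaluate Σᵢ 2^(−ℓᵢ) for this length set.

With common denominator 2^6 = 64: Σ 2^(−ℓᵢ) = 8/64 + 4/64 + 8/64 + 1/64 + 1/64 + 4/64 + 8/64 + 8/64 + 8/64 = 50/64 = 0.78125.

0.78125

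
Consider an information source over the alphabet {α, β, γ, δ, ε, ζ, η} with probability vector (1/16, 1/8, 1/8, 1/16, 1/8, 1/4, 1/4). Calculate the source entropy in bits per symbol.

Each probability is a power of 1/2, so log₂(1/p) is an integer.
H = Σ p·log₂(1/p) = 1/16·4 + 1/8·3 + 1/8·3 + 1/16·4 + 1/8·3 + 1/4·2 + 1/4·2 = 2.625 bits.

2.625 bits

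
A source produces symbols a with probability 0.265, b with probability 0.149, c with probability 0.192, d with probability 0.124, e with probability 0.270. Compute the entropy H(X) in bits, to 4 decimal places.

H = −Σ pᵢ log₂ pᵢ.
−0.265·log₂(0.265) = 0.5077
−0.149·log₂(0.149) = 0.4092
−0.192·log₂(0.192) = 0.4571
−0.124·log₂(0.124) = 0.3734
−0.270·log₂(0.270) = 0.5100
Sum ≈ 2.2575 → 2.2575 bits.

2.2575 bits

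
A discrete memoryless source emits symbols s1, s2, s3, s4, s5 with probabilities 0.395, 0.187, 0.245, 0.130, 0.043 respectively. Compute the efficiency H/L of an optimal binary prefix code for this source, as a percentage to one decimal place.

96.2%

Entropy H = −Σ p log₂ p ≈ 2.0566 bits.
Huffman merges: 43/1000+13/100→173/1000; 173/1000+187/1000→9/25; 49/200+9/25→121/200; 79/200+121/200→1. L = 1069/500 ≈ 2.1380.
Efficiency = H/L = 2.0566/2.1380 = 96.2%.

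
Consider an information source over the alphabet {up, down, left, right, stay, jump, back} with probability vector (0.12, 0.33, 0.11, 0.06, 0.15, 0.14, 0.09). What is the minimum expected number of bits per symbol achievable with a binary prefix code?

2.67 bits/symbol

Repeatedly combine the two least-probable nodes; the expected code length is the sum of the merged weights.
merge 3/50 + 9/100 → 3/20
merge 11/100 + 3/25 → 23/100
merge 7/50 + 3/20 → 29/100
merge 3/20 + 23/100 → 19/50
merge 29/100 + 33/100 → 31/50
merge 19/50 + 31/50 → 1
L = 3/20 + 23/100 + 29/100 + 19/50 + 31/50 + 1 = 267/100 = 2.67 bits/symbol.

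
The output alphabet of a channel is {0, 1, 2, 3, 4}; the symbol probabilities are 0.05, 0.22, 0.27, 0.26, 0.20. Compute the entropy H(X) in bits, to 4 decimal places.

2.1764 bits

H = −Σ pᵢ log₂ pᵢ.
−0.05·log₂(0.05) = 0.2161
−0.22·log₂(0.22) = 0.4806
−0.27·log₂(0.27) = 0.5100
−0.26·log₂(0.26) = 0.5053
−0.20·log₂(0.20) = 0.4644
Sum ≈ 2.1764 → 2.1764 bits.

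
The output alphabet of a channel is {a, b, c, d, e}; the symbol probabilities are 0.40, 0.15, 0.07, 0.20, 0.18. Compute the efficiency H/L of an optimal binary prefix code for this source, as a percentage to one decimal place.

96.3%

Entropy H = −Σ p log₂ p ≈ 2.1176 bits.
Huffman merges: 7/100+3/20→11/50; 9/50+1/5→19/50; 11/50+19/50→3/5; 2/5+3/5→1. L = 11/5 ≈ 2.2000.
Efficiency = H/L = 2.1176/2.2000 = 96.3%.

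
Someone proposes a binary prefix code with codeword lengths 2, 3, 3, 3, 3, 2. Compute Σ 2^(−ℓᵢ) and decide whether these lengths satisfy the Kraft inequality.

1; yes

With common denominator 2^3 = 8: Σ 2^(−ℓᵢ) = 2/8 + 1/8 + 1/8 + 1/8 + 1/8 + 2/8 = 8/8 = 1.
Kraft's inequality requires Σ ≤ 1; here Σ = 1 ≤ 1, so such a prefix code exists.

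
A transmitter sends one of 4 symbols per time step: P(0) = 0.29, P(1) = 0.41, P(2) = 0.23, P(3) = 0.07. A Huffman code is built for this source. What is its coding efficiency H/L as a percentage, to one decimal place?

Entropy H = −Σ p log₂ p ≈ 1.8015 bits.
Huffman merges: 7/100+23/100→3/10; 29/100+3/10→59/100; 41/100+59/100→1. L = 189/100 ≈ 1.8900.
Efficiency = H/L = 1.8015/1.8900 = 95.3%.

95.3%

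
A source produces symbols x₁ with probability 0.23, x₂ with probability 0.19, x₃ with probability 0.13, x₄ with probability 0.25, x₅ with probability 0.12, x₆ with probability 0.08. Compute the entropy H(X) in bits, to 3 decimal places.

2.484 bits

H = −Σ pᵢ log₂ pᵢ.
−0.23·log₂(0.23) = 0.4877
−0.19·log₂(0.19) = 0.4552
−0.13·log₂(0.13) = 0.3826
−0.25·log₂(0.25) = 0.5000
−0.12·log₂(0.12) = 0.3671
−0.08·log₂(0.08) = 0.2915
Sum ≈ 2.4841 → 2.484 bits.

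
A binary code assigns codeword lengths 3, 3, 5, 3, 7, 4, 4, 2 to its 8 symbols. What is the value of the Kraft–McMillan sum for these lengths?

With common denominator 2^7 = 128: Σ 2^(−ℓᵢ) = 16/128 + 16/128 + 4/128 + 16/128 + 1/128 + 8/128 + 8/128 + 32/128 = 101/128 = 0.7890625.

0.7890625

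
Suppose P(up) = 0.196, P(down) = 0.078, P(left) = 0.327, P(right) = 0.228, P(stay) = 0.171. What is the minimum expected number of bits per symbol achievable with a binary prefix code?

Repeatedly combine the two least-probable nodes; the expected code length is the sum of the merged weights.
merge 39/500 + 171/1000 → 249/1000
merge 49/250 + 57/250 → 53/125
merge 249/1000 + 327/1000 → 72/125
merge 53/125 + 72/125 → 1
L = 249/1000 + 53/125 + 72/125 + 1 = 2249/1000 = 2.249 bits/symbol.

2.249 bits/symbol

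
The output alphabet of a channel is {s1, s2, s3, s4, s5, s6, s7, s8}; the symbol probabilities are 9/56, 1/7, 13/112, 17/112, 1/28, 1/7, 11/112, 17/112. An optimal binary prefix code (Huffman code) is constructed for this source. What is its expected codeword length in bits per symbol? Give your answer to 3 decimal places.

Repeatedly combine the two least-probable nodes; the expected code length is the sum of the merged weights.
merge 1/28 + 11/112 → 15/112
merge 13/112 + 15/112 → 1/4
merge 1/7 + 1/7 → 2/7
merge 17/112 + 17/112 → 17/56
merge 9/56 + 1/4 → 23/56
merge 2/7 + 17/56 → 33/56
merge 23/56 + 33/56 → 1
L = 15/112 + 1/4 + 2/7 + 17/56 + 23/56 + 33/56 + 1 = 333/112 ≈ 2.973 bits/symbol.

2.973 bits/symbol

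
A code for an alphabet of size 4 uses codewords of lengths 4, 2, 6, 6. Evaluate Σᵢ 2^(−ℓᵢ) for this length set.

0.34375

With common denominator 2^6 = 64: Σ 2^(−ℓᵢ) = 4/64 + 16/64 + 1/64 + 1/64 = 22/64 = 0.34375.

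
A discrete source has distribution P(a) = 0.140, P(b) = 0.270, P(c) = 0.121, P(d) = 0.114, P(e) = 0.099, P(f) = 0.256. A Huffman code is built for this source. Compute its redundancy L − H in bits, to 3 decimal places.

0.007 bits

Entropy H = −Σ p log₂ p ≈ 2.4665 bits.
Huffman merges: 99/1000+57/500→213/1000; 121/1000+7/50→261/1000; 213/1000+32/125→469/1000; 261/1000+27/100→531/1000; 469/1000+531/1000→1. L = 1237/500 ≈ 2.4740.
L − H = 2.4740 − 2.4665 = 0.007 bits.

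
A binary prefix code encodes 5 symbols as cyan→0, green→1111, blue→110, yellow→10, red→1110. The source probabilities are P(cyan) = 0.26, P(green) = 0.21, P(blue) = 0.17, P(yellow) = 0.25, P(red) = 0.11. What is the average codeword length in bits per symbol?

L̄ = Σ pᵢ·ℓᵢ = 0.26·1 + 0.21·4 + 0.17·3 + 0.25·2 + 0.11·4 = 2.55 bits/symbol.

2.55 bits/symbol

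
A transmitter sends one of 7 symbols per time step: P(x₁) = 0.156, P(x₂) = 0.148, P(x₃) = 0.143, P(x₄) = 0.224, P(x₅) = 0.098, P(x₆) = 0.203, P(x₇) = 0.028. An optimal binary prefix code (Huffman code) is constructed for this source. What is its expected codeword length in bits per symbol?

2.699 bits/symbol

Repeatedly combine the two least-probable nodes; the expected code length is the sum of the merged weights.
merge 7/250 + 49/500 → 63/500
merge 63/500 + 143/1000 → 269/1000
merge 37/250 + 39/250 → 38/125
merge 203/1000 + 28/125 → 427/1000
merge 269/1000 + 38/125 → 573/1000
merge 427/1000 + 573/1000 → 1
L = 63/500 + 269/1000 + 38/125 + 427/1000 + 573/1000 + 1 = 2699/1000 = 2.699 bits/symbol.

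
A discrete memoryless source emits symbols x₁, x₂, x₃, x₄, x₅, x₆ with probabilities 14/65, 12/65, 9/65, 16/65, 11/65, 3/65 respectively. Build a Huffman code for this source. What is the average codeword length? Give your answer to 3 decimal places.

Repeatedly combine the two least-probable nodes; the expected code length is the sum of the merged weights.
merge 3/65 + 9/65 → 12/65
merge 11/65 + 12/65 → 23/65
merge 12/65 + 14/65 → 2/5
merge 16/65 + 23/65 → 3/5
merge 2/5 + 3/5 → 1
L = 12/65 + 23/65 + 2/5 + 3/5 + 1 = 33/13 ≈ 2.538 bits/symbol.

2.538 bits/symbol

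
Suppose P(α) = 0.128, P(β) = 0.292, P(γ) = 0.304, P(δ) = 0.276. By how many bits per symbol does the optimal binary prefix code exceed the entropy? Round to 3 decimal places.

Entropy H = −Σ p log₂ p ≈ 1.9330 bits.
Huffman merges: 16/125+69/250→101/250; 73/250+38/125→149/250; 101/250+149/250→1. L = 2 ≈ 2.0000.
L − H = 2.0000 − 1.9330 = 0.067 bits.

0.067 bits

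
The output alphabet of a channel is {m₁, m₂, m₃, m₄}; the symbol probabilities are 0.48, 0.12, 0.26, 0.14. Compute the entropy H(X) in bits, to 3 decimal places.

H = −Σ pᵢ log₂ pᵢ.
−0.48·log₂(0.48) = 0.5083
−0.12·log₂(0.12) = 0.3671
−0.26·log₂(0.26) = 0.5053
−0.14·log₂(0.14) = 0.3971
Sum ≈ 1.7777 → 1.778 bits.

1.778 bits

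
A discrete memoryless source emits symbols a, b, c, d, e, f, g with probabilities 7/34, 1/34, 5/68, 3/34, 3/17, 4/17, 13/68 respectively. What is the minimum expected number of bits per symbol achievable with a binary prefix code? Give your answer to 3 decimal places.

Repeatedly combine the two least-probable nodes; the expected code length is the sum of the merged weights.
merge 1/34 + 5/68 → 7/68
merge 3/34 + 7/68 → 13/68
merge 3/17 + 13/68 → 25/68
merge 13/68 + 7/34 → 27/68
merge 4/17 + 25/68 → 41/68
merge 27/68 + 41/68 → 1
L = 7/68 + 13/68 + 25/68 + 27/68 + 41/68 + 1 = 181/68 ≈ 2.662 bits/symbol.

2.662 bits/symbol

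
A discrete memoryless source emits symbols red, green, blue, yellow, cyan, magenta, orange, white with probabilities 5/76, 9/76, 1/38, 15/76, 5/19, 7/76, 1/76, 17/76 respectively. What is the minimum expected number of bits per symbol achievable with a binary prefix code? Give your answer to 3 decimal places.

2.658 bits/symbol

Repeatedly combine the two least-probable nodes; the expected code length is the sum of the merged weights.
merge 1/76 + 1/38 → 3/76
merge 3/76 + 5/76 → 2/19
merge 7/76 + 2/19 → 15/76
merge 9/76 + 15/76 → 6/19
merge 15/76 + 17/76 → 8/19
merge 5/19 + 6/19 → 11/19
merge 8/19 + 11/19 → 1
L = 3/76 + 2/19 + 15/76 + 6/19 + 8/19 + 11/19 + 1 = 101/38 ≈ 2.658 bits/symbol.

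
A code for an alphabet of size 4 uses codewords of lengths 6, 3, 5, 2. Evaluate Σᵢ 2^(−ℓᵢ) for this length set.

With common denominator 2^6 = 64: Σ 2^(−ℓᵢ) = 1/64 + 8/64 + 2/64 + 16/64 = 27/64 = 0.421875.

0.421875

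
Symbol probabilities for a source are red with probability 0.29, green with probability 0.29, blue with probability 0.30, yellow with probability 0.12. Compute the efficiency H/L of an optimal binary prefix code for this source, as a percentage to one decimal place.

96.2%

Entropy H = −Σ p log₂ p ≈ 1.9240 bits.
Huffman merges: 3/25+29/100→41/100; 29/100+3/10→59/100; 41/100+59/100→1. L = 2 ≈ 2.0000.
Efficiency = H/L = 1.9240/2.0000 = 96.2%.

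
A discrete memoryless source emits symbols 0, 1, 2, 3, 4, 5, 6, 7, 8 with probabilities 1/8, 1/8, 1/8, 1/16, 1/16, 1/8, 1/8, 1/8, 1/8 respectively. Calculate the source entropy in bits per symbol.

3.125 bits

Each probability is a power of 1/2, so log₂(1/p) is an integer.
H = Σ p·log₂(1/p) = 1/8·3 + 1/8·3 + 1/8·3 + 1/16·4 + 1/16·4 + 1/8·3 + 1/8·3 + 1/8·3 + 1/8·3 = 3.125 bits.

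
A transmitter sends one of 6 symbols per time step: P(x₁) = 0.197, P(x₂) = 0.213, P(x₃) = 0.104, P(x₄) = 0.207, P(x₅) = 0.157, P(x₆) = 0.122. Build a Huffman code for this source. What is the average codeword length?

2.58 bits/symbol

Repeatedly combine the two least-probable nodes; the expected code length is the sum of the merged weights.
merge 13/125 + 61/500 → 113/500
merge 157/1000 + 197/1000 → 177/500
merge 207/1000 + 213/1000 → 21/50
merge 113/500 + 177/500 → 29/50
merge 21/50 + 29/50 → 1
L = 113/500 + 177/500 + 21/50 + 29/50 + 1 = 129/50 = 2.58 bits/symbol.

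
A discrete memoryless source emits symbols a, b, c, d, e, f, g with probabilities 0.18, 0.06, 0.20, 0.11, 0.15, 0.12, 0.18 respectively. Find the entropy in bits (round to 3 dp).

2.726 bits

H = −Σ pᵢ log₂ pᵢ.
−0.18·log₂(0.18) = 0.4453
−0.06·log₂(0.06) = 0.2435
−0.20·log₂(0.20) = 0.4644
−0.11·log₂(0.11) = 0.3503
−0.15·log₂(0.15) = 0.4105
−0.12·log₂(0.12) = 0.3671
−0.18·log₂(0.18) = 0.4453
Sum ≈ 2.7264 → 2.726 bits.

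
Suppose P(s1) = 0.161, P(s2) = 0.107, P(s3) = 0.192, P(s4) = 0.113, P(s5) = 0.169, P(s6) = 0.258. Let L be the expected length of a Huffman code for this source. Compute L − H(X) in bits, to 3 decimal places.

0.030 bits

Entropy H = −Σ p log₂ p ≈ 2.5195 bits.
Huffman merges: 107/1000+113/1000→11/50; 161/1000+169/1000→33/100; 24/125+11/50→103/250; 129/500+33/100→147/250; 103/250+147/250→1. L = 51/20 ≈ 2.5500.
L − H = 2.5500 − 2.5195 = 0.030 bits.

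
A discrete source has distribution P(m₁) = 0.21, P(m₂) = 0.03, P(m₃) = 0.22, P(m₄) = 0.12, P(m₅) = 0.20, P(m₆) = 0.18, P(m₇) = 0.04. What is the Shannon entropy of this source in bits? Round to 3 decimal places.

2.568 bits

H = −Σ pᵢ log₂ pᵢ.
−0.21·log₂(0.21) = 0.4728
−0.03·log₂(0.03) = 0.1518
−0.22·log₂(0.22) = 0.4806
−0.12·log₂(0.12) = 0.3671
−0.20·log₂(0.20) = 0.4644
−0.18·log₂(0.18) = 0.4453
−0.04·log₂(0.04) = 0.1858
Sum ≈ 2.5677 → 2.568 bits.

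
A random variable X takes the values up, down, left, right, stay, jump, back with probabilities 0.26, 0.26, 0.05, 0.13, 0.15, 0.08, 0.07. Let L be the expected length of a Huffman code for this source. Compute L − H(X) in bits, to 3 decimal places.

0.020 bits

Entropy H = −Σ p log₂ p ≈ 2.5799 bits.
Huffman merges: 1/20+7/100→3/25; 2/25+3/25→1/5; 13/100+3/20→7/25; 1/5+13/50→23/50; 13/50+7/25→27/50; 23/50+27/50→1. L = 13/5 ≈ 2.6000.
L − H = 2.6000 − 2.5799 = 0.020 bits.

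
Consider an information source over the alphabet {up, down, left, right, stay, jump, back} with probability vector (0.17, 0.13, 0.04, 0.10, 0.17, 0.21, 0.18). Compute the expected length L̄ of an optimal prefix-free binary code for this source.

Repeatedly combine the two least-probable nodes; the expected code length is the sum of the merged weights.
merge 1/25 + 1/10 → 7/50
merge 13/100 + 7/50 → 27/100
merge 17/100 + 17/100 → 17/50
merge 9/50 + 21/100 → 39/100
merge 27/100 + 17/50 → 61/100
merge 39/100 + 61/100 → 1
L = 7/50 + 27/100 + 17/50 + 39/100 + 61/100 + 1 = 11/4 = 2.75 bits/symbol.

2.75 bits/symbol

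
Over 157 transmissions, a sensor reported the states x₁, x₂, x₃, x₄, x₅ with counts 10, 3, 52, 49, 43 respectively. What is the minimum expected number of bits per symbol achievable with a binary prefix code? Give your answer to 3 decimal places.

2.083 bits/symbol

Probabilities are the counts divided by 157.
Repeatedly combine the two least-probable nodes; the expected code length is the sum of the merged weights.
merge 3/157 + 10/157 → 13/157
merge 13/157 + 43/157 → 56/157
merge 49/157 + 52/157 → 101/157
merge 56/157 + 101/157 → 1
L = 13/157 + 56/157 + 101/157 + 1 = 327/157 ≈ 2.083 bits/symbol.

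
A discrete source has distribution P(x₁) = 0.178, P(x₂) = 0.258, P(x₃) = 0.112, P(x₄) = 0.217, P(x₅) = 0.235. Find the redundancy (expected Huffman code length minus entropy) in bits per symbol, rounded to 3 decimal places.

0.019 bits

Entropy H = −Σ p log₂ p ≈ 2.2705 bits.
Huffman merges: 14/125+89/500→29/100; 217/1000+47/200→113/250; 129/500+29/100→137/250; 113/250+137/250→1. L = 229/100 ≈ 2.2900.
L − H = 2.2900 − 2.2705 = 0.019 bits.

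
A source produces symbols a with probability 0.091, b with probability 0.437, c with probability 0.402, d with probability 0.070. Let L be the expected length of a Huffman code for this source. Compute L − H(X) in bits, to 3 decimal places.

0.090 bits

Entropy H = −Σ p log₂ p ≈ 1.6337 bits.
Huffman merges: 7/100+91/1000→161/1000; 161/1000+201/500→563/1000; 437/1000+563/1000→1. L = 431/250 ≈ 1.7240.
L − H = 1.7240 − 1.6337 = 0.090 bits.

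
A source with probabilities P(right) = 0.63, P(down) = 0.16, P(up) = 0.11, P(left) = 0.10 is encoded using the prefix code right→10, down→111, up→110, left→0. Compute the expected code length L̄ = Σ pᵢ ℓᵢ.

L̄ = Σ pᵢ·ℓᵢ = 0.63·2 + 0.16·3 + 0.11·3 + 0.10·1 = 2.17 bits/symbol.

2.17 bits/symbol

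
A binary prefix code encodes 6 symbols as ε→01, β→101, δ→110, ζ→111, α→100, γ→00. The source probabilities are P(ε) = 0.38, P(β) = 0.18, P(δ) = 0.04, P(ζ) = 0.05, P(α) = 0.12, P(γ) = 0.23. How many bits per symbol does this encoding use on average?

2.39 bits/symbol

L̄ = Σ pᵢ·ℓᵢ = 0.38·2 + 0.18·3 + 0.04·3 + 0.05·3 + 0.12·3 + 0.23·2 = 2.39 bits/symbol.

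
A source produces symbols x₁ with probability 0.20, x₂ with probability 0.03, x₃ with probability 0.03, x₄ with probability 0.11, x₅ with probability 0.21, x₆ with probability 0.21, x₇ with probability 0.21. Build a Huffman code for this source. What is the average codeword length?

Repeatedly combine the two least-probable nodes; the expected code length is the sum of the merged weights.
merge 3/100 + 3/100 → 3/50
merge 3/50 + 11/100 → 17/100
merge 17/100 + 1/5 → 37/100
merge 21/100 + 21/100 → 21/50
merge 21/100 + 37/100 → 29/50
merge 21/50 + 29/50 → 1
L = 3/50 + 17/100 + 37/100 + 21/50 + 29/50 + 1 = 13/5 = 2.6 bits/symbol.

2.6 bits/symbol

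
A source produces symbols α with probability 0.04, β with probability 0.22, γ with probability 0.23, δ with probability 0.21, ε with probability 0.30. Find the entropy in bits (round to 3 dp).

2.148 bits

H = −Σ pᵢ log₂ pᵢ.
−0.04·log₂(0.04) = 0.1858
−0.22·log₂(0.22) = 0.4806
−0.23·log₂(0.23) = 0.4877
−0.21·log₂(0.21) = 0.4728
−0.30·log₂(0.30) = 0.5211
Sum ≈ 2.1479 → 2.148 bits.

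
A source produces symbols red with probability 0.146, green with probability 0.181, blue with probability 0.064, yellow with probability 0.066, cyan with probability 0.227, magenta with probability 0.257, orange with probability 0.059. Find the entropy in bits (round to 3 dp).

H = −Σ pᵢ log₂ pᵢ.
−0.146·log₂(0.146) = 0.4053
−0.181·log₂(0.181) = 0.4463
−0.064·log₂(0.064) = 0.2538
−0.066·log₂(0.066) = 0.2588
−0.227·log₂(0.227) = 0.4856
−0.257·log₂(0.257) = 0.5038
−0.059·log₂(0.059) = 0.2409
Sum ≈ 2.5945 → 2.595 bits.

2.595 bits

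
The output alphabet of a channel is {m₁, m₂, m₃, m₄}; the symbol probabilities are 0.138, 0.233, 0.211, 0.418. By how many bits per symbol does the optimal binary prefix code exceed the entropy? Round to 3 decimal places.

0.047 bits

Entropy H = −Σ p log₂ p ≈ 1.8836 bits.
Huffman merges: 69/500+211/1000→349/1000; 233/1000+349/1000→291/500; 209/500+291/500→1. L = 1931/1000 ≈ 1.9310.
L − H = 1.9310 − 1.8836 = 0.047 bits.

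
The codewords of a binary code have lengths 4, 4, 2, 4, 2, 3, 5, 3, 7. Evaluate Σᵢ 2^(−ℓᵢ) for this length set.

With common denominator 2^7 = 128: Σ 2^(−ℓᵢ) = 8/128 + 8/128 + 32/128 + 8/128 + 32/128 + 16/128 + 4/128 + 16/128 + 1/128 = 125/128 = 0.9765625.

0.9765625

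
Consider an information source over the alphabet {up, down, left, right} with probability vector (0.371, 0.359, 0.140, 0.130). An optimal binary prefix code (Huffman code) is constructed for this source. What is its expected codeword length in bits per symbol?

Repeatedly combine the two least-probable nodes; the expected code length is the sum of the merged weights.
merge 13/100 + 7/50 → 27/100
merge 27/100 + 359/1000 → 629/1000
merge 371/1000 + 629/1000 → 1
L = 27/100 + 629/1000 + 1 = 1899/1000 = 1.899 bits/symbol.

1.899 bits/symbol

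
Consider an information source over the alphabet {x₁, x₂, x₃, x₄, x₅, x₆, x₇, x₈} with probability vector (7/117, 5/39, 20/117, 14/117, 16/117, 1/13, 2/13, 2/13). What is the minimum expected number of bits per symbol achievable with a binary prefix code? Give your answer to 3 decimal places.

2.966 bits/symbol

Repeatedly combine the two least-probable nodes; the expected code length is the sum of the merged weights.
merge 7/117 + 1/13 → 16/117
merge 14/117 + 5/39 → 29/117
merge 16/117 + 16/117 → 32/117
merge 2/13 + 2/13 → 4/13
merge 20/117 + 29/117 → 49/117
merge 32/117 + 4/13 → 68/117
merge 49/117 + 68/117 → 1
L = 16/117 + 29/117 + 32/117 + 4/13 + 49/117 + 68/117 + 1 = 347/117 ≈ 2.966 bits/symbol.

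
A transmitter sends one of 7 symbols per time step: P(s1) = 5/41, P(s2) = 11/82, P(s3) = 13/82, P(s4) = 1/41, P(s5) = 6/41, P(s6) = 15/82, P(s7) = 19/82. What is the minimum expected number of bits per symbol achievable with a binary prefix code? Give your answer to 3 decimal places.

2.732 bits/symbol

Repeatedly combine the two least-probable nodes; the expected code length is the sum of the merged weights.
merge 1/41 + 5/41 → 6/41
merge 11/82 + 6/41 → 23/82
merge 6/41 + 13/82 → 25/82
merge 15/82 + 19/82 → 17/41
merge 23/82 + 25/82 → 24/41
merge 17/41 + 24/41 → 1
L = 6/41 + 23/82 + 25/82 + 17/41 + 24/41 + 1 = 112/41 ≈ 2.732 bits/symbol.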